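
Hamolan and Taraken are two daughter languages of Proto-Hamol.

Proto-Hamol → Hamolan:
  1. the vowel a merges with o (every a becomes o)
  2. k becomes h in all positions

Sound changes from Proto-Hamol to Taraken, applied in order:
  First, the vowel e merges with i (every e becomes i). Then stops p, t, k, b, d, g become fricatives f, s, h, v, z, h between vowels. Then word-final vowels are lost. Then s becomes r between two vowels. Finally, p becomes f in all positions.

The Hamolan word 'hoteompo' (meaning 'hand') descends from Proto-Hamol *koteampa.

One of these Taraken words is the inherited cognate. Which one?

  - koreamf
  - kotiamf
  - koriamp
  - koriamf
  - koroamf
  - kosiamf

koriamf

Taraken: *koteampa
  koteampa → kotiampa   [vowel merger]
  kotiampa → kosiampa   [intervocalic lenition]
  kosiampa → kosiamp   [apocope]
  kosiamp → koriamp   [rhotacism]
  koriamp → koriamf   [unconditioned shift]
  giving Taraken koriamf.
The other candidates each miss or misapply at least one Taraken change.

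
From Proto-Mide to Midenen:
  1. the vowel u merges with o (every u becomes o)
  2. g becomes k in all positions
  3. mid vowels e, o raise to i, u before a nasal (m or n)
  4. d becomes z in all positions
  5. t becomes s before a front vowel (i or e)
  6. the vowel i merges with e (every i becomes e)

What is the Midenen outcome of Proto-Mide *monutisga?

Midenen: *monutisga
  monutisga → monotisga   [vowel merger]
  monotisga → monotiska   [unconditioned shift]
  monotiska → munotiska   [pre-nasal raising]
  munotiska (rule 4 does not apply)
  munotiska → munosiska   [palatalisation]
  munosiska → munoseska   [vowel merger]
  giving Midenen munoseska.

munoseska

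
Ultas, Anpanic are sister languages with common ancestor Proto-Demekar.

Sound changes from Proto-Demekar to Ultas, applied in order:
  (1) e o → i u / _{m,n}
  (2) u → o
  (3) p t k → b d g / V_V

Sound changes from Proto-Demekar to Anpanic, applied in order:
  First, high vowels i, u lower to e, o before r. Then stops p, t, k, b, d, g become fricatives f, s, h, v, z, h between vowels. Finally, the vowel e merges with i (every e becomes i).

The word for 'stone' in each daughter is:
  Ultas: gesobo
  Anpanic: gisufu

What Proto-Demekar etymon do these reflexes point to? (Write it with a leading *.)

Position 6: Ultas has o, Anpanic has u. Anpanic preserves u here (none of its changes turn any other segment into u), so the proto-segment is *u.
Position 4: Ultas has o, Anpanic has u. Anpanic preserves u here (none of its changes turn any other segment into u), so the proto-segment is *u.
Position 2: Ultas has e, Anpanic has i. Ultas preserves e here (none of its changes turn any other segment into e), so the proto-segment is *e.
This points to *gesupu. Verify forward in each daughter:
Ultas: *gesupu > gesopo > gesobo  (by vowel merger, intervocalic voicing)
Anpanic: *gesupu > gesufu > gisufu  (by intervocalic lenition, vowel merger)
*gesupu is the unique common source.

*gesupu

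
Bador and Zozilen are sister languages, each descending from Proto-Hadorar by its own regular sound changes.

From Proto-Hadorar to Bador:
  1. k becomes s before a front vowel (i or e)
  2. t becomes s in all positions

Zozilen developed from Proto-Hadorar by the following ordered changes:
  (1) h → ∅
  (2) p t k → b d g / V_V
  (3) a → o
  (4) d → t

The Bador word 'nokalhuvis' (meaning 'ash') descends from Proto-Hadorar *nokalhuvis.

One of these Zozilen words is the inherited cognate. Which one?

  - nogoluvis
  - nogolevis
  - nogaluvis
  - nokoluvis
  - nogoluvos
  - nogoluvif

Zozilen: start from *nokalhuvis.
  rule 1 (h-loss): nokalhuvis → nokaluvis
  rule 2 (intervocalic voicing): nokaluvis → nogaluvis
  rule 3 (vowel merger): nogaluvis → nogoluvis
  rule 4: no change — nogoluvis
  ⇒ Zozilen nogoluvis

nogoluvis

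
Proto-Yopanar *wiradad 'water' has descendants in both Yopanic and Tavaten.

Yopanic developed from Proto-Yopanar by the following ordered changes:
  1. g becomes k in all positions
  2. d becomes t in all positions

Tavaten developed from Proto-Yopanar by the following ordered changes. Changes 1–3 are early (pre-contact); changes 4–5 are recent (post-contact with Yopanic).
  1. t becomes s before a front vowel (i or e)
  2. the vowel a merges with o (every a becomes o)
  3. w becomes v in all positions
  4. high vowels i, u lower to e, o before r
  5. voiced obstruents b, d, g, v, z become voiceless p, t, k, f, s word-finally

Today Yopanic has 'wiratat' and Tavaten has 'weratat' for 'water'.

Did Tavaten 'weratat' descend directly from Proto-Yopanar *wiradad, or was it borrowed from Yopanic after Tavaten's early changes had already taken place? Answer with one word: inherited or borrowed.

If inherited, *wiradad would pass through all of Tavaten's changes:
Tavaten: start from *wiradad.
  rule 1: no change — wiradad
  rule 2 (vowel merger): wiradad → wirodod
  rule 3 (unconditioned shift): wirodod → virodod
  rule 4 (pre-rhotic lowering): virodod → verodod
  rule 5 (final devoicing): verodod → verodot
  ⇒ Tavaten verodot
If borrowed from Yopanic 'wiratat' after the early changes, it would undergo only the recent ones:
  rule 4 (pre-rhotic lowering): wiratat → weratat
  rule 5 (final devoicing): no change (weratat)
  ⇒ as a loan: weratat
Tavaten 'weratat' matches the loan outcome 'weratat', not the inherited 'verodot' — it skipped the early Tavaten changes, so it was borrowed from Yopanic.

borrowed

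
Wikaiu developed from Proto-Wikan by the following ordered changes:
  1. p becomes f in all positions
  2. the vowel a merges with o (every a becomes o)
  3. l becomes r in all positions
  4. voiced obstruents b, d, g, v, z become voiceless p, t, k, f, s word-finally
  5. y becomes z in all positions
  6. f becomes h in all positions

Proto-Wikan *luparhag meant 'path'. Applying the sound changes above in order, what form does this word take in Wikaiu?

ruhorhok

Wikaiu: *luparhag
  luparhag → lufarhag   [unconditioned shift]
  lufarhag → luforhog   [vowel merger]
  luforhog → ruforhog   [unconditioned shift]
  ruforhog → ruforhok   [final devoicing]
  ruforhok (rule 5 does not apply)
  ruforhok → ruhorhok   [unconditioned shift]
  giving Wikaiu ruhorhok.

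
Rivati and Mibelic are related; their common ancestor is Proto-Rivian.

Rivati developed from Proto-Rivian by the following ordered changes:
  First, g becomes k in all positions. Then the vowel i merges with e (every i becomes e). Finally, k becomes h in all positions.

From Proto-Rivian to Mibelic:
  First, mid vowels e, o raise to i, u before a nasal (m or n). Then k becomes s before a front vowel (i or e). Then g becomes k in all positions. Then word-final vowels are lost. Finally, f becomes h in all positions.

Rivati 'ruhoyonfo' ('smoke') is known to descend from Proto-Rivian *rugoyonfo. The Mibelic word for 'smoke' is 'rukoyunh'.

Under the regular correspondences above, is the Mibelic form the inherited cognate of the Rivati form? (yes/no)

Derive the expected Mibelic reflex of *rugoyonfo:
Mibelic: *rugoyonfo
  rugoyonfo → rugoyunfo   [pre-nasal raising]
  rugoyunfo (rule 2 does not apply)
  rugoyunfo → rukoyunfo   [unconditioned shift]
  rukoyunfo → rukoyunf   [apocope]
  rukoyunf → rukoyunh   [unconditioned shift]
  giving Mibelic rukoyunh.
Mibelic 'rukoyunh' matches the regular reflex exactly, so the pair is cognate.

yes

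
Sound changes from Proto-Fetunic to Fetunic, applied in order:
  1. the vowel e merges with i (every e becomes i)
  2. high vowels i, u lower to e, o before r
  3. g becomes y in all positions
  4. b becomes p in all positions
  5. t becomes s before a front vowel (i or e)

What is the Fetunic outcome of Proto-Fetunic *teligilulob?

siliyilulop

Fetunic: start from *teligilulob.
  rule 1 (vowel merger): teligilulob → tiligilulob
  rule 2: no change — tiligilulob
  rule 3 (unconditioned shift): tiligilulob → tiliyilulob
  rule 4 (unconditioned shift): tiliyilulob → tiliyilulop
  rule 5 (palatalisation): tiliyilulop → siliyilulop
  ⇒ Fetunic siliyilulop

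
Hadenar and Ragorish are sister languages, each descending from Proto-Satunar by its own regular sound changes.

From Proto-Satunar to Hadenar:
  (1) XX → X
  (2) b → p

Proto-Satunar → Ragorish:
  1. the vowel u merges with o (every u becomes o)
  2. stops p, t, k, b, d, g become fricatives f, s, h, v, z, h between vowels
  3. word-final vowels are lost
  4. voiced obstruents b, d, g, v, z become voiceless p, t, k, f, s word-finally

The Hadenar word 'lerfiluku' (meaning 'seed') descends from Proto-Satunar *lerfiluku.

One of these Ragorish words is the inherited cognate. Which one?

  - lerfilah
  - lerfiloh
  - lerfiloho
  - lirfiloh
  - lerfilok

Ragorish: *lerfiluku > lerfiloko > lerfiloho > lerfiloh  (by vowel merger, intervocalic lenition, apocope)
The other candidates each miss or misapply at least one Ragorish change.

lerfiloh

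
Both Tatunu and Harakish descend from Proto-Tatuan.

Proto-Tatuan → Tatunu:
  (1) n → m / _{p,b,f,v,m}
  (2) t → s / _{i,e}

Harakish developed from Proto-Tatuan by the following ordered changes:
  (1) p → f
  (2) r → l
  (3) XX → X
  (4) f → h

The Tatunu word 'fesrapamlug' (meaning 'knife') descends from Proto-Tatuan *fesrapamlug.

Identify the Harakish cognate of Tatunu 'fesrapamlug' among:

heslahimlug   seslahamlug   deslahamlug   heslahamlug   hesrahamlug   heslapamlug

Harakish: *fesrapamlug
  fesrapamlug → fesrafamlug   [unconditioned shift]
  fesrafamlug → feslafamlug   [unconditioned shift]
  feslafamlug (rule 3 does not apply)
  feslafamlug → heslahamlug   [unconditioned shift]
  giving Harakish heslahamlug.

heslahamlug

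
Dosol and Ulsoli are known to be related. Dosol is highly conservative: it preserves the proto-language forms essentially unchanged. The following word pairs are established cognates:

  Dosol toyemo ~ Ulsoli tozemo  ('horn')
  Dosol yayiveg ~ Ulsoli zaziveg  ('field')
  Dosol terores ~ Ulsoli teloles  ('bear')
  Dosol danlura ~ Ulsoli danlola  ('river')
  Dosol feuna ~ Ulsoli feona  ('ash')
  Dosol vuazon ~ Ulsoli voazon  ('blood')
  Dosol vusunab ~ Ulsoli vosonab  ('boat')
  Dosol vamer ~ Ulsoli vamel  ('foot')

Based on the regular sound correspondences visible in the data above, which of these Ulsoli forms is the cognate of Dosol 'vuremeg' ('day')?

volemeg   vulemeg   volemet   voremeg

volemeg

danlura ~ danlola — Dosol u corresponds to Ulsoli o after a consonant, before r.
terores ~ teloles — Dosol r corresponds to Ulsoli l between vowels (before a front vowel).
Applying these to Dosol 'vuremeg':
  vuremeg → voremeg   (u→o after a consonant, before r)
  voremeg → volemeg   (r→l between vowels (before a front vowel))
So the Ulsoli cognate is 'volemeg'.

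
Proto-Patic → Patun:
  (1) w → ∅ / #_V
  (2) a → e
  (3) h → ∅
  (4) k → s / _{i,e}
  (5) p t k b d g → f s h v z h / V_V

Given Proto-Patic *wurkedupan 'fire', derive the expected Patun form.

Patun: start from *wurkedupan.
  rule 1 (glide loss): wurkedupan → urkedupan
  rule 2 (vowel merger): urkedupan → urkedupen
  rule 3: no change — urkedupen
  rule 4 (palatalisation): urkedupen → ursedupen
  rule 5 (intervocalic lenition): ursedupen → ursezufen
  ⇒ Patun ursezufen

ursezufen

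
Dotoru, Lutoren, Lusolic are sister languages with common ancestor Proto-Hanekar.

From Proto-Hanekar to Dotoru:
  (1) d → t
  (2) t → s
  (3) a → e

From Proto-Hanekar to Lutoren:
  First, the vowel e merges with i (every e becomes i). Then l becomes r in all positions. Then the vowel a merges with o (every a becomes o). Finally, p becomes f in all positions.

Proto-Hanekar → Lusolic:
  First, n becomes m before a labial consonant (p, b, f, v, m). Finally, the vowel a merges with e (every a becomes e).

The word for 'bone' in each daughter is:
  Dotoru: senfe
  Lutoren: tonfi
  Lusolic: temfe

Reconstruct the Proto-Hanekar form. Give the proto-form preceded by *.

*tanfe

Position 5: Dotoru has e, Lutoren has i, Lusolic has e. Taking the neighbouring segments as reconstructed: Dotoru e could go back to *a or *e; Lutoren i could go back to *e or *i; Lusolic e could go back to *a or *e — the one source consistent with every daughter is *e.
Position 1: Dotoru has s, Lutoren has t, Lusolic has t. Lutoren preserves t here (none of its changes turn any other segment into t), so the proto-segment is *t.
Position 3: Dotoru has n, Lutoren has n, Lusolic has m. Dotoru preserves n here (none of its changes turn any other segment into n), so the proto-segment is *n.
Continuing position by position gives *tanfe; check it forward:
Dotoru: *tanfe
  tanfe (rule 1 does not apply)
  tanfe → sanfe   [unconditioned shift]
  sanfe → senfe   [vowel merger]
  giving Dotoru senfe.
Lutoren: *tanfe
  tanfe → tanfi   [vowel merger]
  tanfi (rule 2 does not apply)
  tanfi → tonfi   [vowel merger]
  tonfi (rule 4 does not apply)
  giving Lutoren tonfi.
Lusolic: *tanfe
  tanfe → tamfe   [nasal place assimilation]
  tamfe → temfe   [vowel merger]
  giving Lusolic temfe.
No other proto-form is consistent with every reflex, so the reconstruction is *tanfe.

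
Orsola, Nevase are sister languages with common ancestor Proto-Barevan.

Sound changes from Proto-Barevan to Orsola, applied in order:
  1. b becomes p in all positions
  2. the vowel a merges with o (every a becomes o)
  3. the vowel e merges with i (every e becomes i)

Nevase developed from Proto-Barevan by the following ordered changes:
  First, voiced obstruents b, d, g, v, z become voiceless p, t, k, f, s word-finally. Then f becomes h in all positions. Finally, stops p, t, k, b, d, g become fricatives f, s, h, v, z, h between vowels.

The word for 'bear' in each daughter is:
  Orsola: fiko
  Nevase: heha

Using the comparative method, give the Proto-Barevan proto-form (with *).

*feka

Position 1: Orsola has f, Nevase has h. Orsola preserves f here (none of its changes turn any other segment into f), so the proto-segment is *f.
Position 3: Orsola has k, Nevase has h. Orsola preserves k here (none of its changes turn any other segment into k), so the proto-segment is *k.
Position 2: Orsola has i, Nevase has e. Nevase preserves e here (none of its changes turn any other segment into e), so the proto-segment is *e.
This points to *feka. Verify forward in each daughter:
Orsola: start from *feka.
  rule 1: no change — feka
  rule 2 (vowel merger): feka → feko
  rule 3 (vowel merger): feko → fiko
  ⇒ Orsola fiko
Nevase: start from *feka.
  rule 1: no change — feka
  rule 2 (unconditioned shift): feka → heka
  rule 3 (intervocalic lenition): heka → heha
  ⇒ Nevase heha
*feka is the unique common source.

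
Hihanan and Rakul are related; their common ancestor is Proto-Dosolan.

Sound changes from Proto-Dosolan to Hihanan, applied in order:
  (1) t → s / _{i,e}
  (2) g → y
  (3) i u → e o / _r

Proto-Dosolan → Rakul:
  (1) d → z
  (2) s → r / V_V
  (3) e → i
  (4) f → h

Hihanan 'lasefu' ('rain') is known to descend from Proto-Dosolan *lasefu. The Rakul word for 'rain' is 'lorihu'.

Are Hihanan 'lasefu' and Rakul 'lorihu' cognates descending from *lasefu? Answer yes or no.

no

Derive the expected Rakul reflex of *lasefu:
Rakul: *lasefu
  lasefu (rule 1 does not apply)
  lasefu → larefu   [rhotacism]
  larefu → larifu   [vowel merger]
  larifu → larihu   [unconditioned shift]
  giving Rakul larihu.
The regular Rakul reflex would be 'larihu', but the attested form is 'lorihu'. The correspondence is irregular, so they are not cognates (the Rakul form has a different source).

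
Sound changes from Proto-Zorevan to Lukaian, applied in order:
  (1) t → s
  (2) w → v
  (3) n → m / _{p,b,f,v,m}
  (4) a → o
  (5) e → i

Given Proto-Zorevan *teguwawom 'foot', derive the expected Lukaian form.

Lukaian: *teguwawom
  teguwawom → seguwawom   [unconditioned shift]
  seguwawom → seguvavom   [unconditioned shift]
  seguvavom (rule 3 does not apply)
  seguvavom → seguvovom   [vowel merger]
  seguvovom → siguvovom   [vowel merger]
  giving Lukaian siguvovom.

siguvovom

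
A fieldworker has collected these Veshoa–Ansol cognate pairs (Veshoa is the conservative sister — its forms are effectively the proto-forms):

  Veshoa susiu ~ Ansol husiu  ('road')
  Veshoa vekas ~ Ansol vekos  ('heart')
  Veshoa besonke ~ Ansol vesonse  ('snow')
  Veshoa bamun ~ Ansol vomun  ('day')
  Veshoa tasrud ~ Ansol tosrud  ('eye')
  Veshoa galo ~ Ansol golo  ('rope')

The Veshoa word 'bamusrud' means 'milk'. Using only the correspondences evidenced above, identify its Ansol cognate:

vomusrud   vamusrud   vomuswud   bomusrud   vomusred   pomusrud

vomusrud

bamun ~ vomun — Veshoa b corresponds to Ansol v word-initially before a back vowel.
bamun ~ vomun — Veshoa a corresponds to Ansol o after a consonant, before a nasal.
Applying these to Veshoa 'bamusrud':
  bamusrud → vamusrud   (b→v word-initially before a back vowel)
  vamusrud → vomusrud   (a→o after a consonant, before a nasal)
So the Ansol cognate is 'vomusrud'.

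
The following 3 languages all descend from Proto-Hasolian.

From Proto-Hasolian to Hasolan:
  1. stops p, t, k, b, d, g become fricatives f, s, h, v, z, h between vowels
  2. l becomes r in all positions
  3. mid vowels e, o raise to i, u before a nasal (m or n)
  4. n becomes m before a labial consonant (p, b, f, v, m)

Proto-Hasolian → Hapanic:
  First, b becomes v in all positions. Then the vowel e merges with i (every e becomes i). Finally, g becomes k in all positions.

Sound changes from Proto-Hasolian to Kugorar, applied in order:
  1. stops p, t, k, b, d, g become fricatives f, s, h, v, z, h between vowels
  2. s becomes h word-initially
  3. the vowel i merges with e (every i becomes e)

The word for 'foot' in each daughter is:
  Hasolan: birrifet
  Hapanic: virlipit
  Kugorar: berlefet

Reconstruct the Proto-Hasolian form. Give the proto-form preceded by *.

*birlipet

Position 6: Hasolan has f, Hapanic has p, Kugorar has f. Hapanic preserves p here (none of its changes turn any other segment into p), so the proto-segment is *p.
Position 4: Hasolan has r, Hapanic has l, Kugorar has l. Hapanic preserves l here (none of its changes turn any other segment into l), so the proto-segment is *l.
Position 1: Hasolan has b, Hapanic has v, Kugorar has b. Hasolan preserves b here (none of its changes turn any other segment into b), so the proto-segment is *b.
This points to *birlipet. Verify forward in each daughter:
Hasolan: start from *birlipet.
  rule 1 (intervocalic lenition): birlipet → birlifet
  rule 2 (unconditioned shift): birlifet → birrifet
  rule 3: no change — birrifet
  rule 4: no change — birrifet
  ⇒ Hasolan birrifet
Hapanic: start from *birlipet.
  rule 1 (unconditioned shift): birlipet → virlipet
  rule 2 (vowel merger): virlipet → virlipit
  rule 3: no change — virlipit
  ⇒ Hapanic virlipit
Kugorar: *birlipet > birlifet > berlefet  (by intervocalic lenition, vowel merger)
No other proto-form is consistent with every reflex, so the reconstruction is *birlipet.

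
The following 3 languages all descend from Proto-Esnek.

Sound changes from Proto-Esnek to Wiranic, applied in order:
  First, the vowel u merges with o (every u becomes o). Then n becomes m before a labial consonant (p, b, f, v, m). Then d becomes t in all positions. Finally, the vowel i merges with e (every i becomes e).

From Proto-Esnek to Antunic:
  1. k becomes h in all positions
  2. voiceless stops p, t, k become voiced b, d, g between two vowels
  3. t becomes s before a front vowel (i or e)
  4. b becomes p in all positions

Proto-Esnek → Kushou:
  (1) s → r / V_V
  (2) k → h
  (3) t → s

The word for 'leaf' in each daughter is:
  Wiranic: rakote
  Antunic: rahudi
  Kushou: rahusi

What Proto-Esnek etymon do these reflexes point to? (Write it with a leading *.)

Position 3: Wiranic has k, Antunic has h, Kushou has h. Wiranic preserves k here (none of its changes turn any other segment into k), so the proto-segment is *k.
Position 6: Wiranic has e, Antunic has i, Kushou has i. Antunic preserves i here (none of its changes turn any other segment into i), so the proto-segment is *i.
Position 5: Wiranic has t, Antunic has d, Kushou has s. Taking the neighbouring segments as reconstructed: Wiranic t could go back to *t or *d; Antunic d could go back to *t or *d; Kushou s can only go back to *t — the one source consistent with every daughter is *t.
This points to *rakuti. Verify forward in each daughter:
Wiranic: *rakuti
  rakuti → rakoti   [vowel merger]
  rakoti (rule 2 does not apply)
  rakoti (rule 3 does not apply)
  rakoti → rakote   [vowel merger]
  giving Wiranic rakote.
Antunic: *rakuti
  rakuti → rahuti   [unconditioned shift]
  rahuti → rahudi   [intervocalic voicing]
  rahudi (rule 3 does not apply)
  rahudi (rule 4 does not apply)
  giving Antunic rahudi.
Kushou: *rakuti > rahuti > rahusi  (by unconditioned shift, unconditioned shift)
Only *rakuti yields all of Wiranic rakote, Antunic rahudi, Kushou rahusi.

*rakuti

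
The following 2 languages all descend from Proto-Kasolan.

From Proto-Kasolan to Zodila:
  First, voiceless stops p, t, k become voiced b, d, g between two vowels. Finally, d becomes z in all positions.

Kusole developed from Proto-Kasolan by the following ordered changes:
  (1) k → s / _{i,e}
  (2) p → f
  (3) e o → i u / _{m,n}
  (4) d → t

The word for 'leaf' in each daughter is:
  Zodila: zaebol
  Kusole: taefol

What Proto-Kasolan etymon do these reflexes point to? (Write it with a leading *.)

*daepol

Position 1: Zodila has z, Kusole has t. Taking the neighbouring segments as reconstructed: Zodila z could go back to *d or *z; Kusole t could go back to *t or *d — the one source consistent with every daughter is *d.
Position 4: Zodila has b, Kusole has f. Taking the neighbouring segments as reconstructed: Zodila b could go back to *p or *b; Kusole f could go back to *p or *f — the one source consistent with every daughter is *p.
Verify the candidate proto-form against each daughter:
Zodila: *daepol
  daepol → daebol   [intervocalic voicing]
  daebol → zaebol   [unconditioned shift]
  giving Zodila zaebol.
Kusole: *daepol > daefol > taefol  (by unconditioned shift, unconditioned shift)
*daepol is the unique common source.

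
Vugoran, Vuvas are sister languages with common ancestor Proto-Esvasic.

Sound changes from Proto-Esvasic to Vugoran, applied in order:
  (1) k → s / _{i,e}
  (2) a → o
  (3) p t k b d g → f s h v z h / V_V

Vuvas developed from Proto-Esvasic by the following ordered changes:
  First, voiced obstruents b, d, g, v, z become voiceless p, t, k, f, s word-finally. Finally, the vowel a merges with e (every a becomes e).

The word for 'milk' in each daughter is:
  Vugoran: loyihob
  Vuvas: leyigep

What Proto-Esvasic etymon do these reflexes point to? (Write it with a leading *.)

Position 7: Vugoran has b, Vuvas has p. Vugoran preserves b here (none of its changes turn any other segment into b), so the proto-segment is *b.
Position 2: Vugoran has o, Vuvas has e. Taking the neighbouring segments as reconstructed: Vugoran o could go back to *a or *o; Vuvas e could go back to *a or *e — the one source consistent with every daughter is *a.
Continuing position by position gives *layigab; check it forward:
Vugoran: start from *layigab.
  rule 1: no change — layigab
  rule 2 (vowel merger): layigab → loyigob
  rule 3 (intervocalic lenition): loyigob → loyihob
  ⇒ Vugoran loyihob
Vuvas: *layigab
  layigab → layigap   [final devoicing]
  layigap → leyigep   [vowel merger]
  giving Vuvas leyigep.
Only *layigab yields all of Vugoran loyihob, Vuvas leyigep.

*layigab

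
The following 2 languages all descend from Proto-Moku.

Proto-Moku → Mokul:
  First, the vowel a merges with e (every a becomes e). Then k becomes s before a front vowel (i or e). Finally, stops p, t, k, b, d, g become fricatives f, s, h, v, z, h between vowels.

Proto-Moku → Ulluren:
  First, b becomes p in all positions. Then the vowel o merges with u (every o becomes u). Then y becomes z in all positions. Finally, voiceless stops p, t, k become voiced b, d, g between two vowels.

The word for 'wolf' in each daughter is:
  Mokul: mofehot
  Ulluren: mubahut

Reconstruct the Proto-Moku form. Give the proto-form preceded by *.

*mopahot

Position 4: Mokul has e, Ulluren has a. Ulluren preserves a here (none of its changes turn any other segment into a), so the proto-segment is *a.
Position 2: Mokul has o, Ulluren has u. Mokul preserves o here (none of its changes turn any other segment into o), so the proto-segment is *o.
Continuing position by position gives *mopahot; check it forward:
Mokul: *mopahot > mopehot > mofehot  (by vowel merger, intervocalic lenition)
Ulluren: *mopahot
  mopahot (rule 1 does not apply)
  mopahot → mupahut   [vowel merger]
  mupahut (rule 3 does not apply)
  mupahut → mubahut   [intervocalic voicing]
  giving Ulluren mubahut.
Only *mopahot yields all of Mokul mofehot, Ulluren mubahut.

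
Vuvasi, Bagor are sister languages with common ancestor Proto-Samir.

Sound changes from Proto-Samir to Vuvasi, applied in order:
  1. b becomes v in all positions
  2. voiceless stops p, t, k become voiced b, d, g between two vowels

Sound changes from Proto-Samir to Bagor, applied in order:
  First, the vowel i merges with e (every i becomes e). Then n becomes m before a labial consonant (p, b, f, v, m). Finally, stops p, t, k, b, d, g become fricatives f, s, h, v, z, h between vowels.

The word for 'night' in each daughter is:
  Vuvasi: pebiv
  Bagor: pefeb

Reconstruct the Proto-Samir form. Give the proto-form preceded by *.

*pepib

Position 3: Vuvasi has b, Bagor has f. In Vuvasi, b can only continue *p, so the proto-segment is *p.
Position 5: Vuvasi has v, Bagor has b. Bagor preserves b here (none of its changes turn any other segment into b), so the proto-segment is *b.
Position 4: Vuvasi has i, Bagor has e. Vuvasi preserves i here (none of its changes turn any other segment into i), so the proto-segment is *i.
Continuing position by position gives *pepib; check it forward:
Vuvasi: start from *pepib.
  rule 1 (unconditioned shift): pepib → pepiv
  rule 2 (intervocalic voicing): pepiv → pebiv
  ⇒ Vuvasi pebiv
Bagor: *pepib > pepeb > pefeb  (by vowel merger, intervocalic lenition)
*pepib is the unique common source.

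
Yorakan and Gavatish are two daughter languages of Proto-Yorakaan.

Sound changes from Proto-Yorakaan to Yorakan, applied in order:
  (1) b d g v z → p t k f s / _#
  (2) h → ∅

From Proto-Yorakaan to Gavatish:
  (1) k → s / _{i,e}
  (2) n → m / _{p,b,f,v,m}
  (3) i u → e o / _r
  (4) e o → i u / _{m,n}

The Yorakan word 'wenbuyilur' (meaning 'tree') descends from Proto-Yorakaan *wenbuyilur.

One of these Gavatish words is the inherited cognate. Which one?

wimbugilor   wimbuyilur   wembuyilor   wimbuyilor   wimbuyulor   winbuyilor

Gavatish: *wenbuyilur > wembuyilur > wembuyilor > wimbuyilor  (by nasal place assimilation, pre-rhotic lowering, pre-nasal raising)
Only 'wimbuyilor' matches the regular Gavatish development of *wenbuyilur.

wimbuyilor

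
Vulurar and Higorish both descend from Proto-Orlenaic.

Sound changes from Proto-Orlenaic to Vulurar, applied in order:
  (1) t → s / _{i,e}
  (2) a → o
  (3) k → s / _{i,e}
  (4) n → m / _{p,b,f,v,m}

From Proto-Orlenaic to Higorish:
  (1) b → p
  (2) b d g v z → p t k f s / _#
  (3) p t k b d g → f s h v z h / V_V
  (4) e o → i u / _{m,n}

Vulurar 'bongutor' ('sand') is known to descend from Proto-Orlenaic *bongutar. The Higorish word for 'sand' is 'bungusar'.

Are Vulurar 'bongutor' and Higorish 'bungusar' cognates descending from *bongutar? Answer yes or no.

Derive the expected Higorish reflex of *bongutar:
Higorish: *bongutar > pongutar > pongusar > pungusar  (by unconditioned shift, intervocalic lenition, pre-nasal raising)
The regular Higorish reflex would be 'pungusar', but the attested form is 'bungusar'. The correspondence is irregular, so they are not cognates (the Higorish form has a different source).

no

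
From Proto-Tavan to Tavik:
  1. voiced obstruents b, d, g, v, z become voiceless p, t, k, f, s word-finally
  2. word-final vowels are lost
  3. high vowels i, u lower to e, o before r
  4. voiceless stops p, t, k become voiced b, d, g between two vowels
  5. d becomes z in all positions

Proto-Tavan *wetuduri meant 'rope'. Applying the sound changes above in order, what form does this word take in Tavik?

Tavik: *wetuduri > wetudur > wetudor > wedudor > wezuzor  (by apocope, pre-rhotic lowering, intervocalic voicing, unconditioned shift)

wezuzor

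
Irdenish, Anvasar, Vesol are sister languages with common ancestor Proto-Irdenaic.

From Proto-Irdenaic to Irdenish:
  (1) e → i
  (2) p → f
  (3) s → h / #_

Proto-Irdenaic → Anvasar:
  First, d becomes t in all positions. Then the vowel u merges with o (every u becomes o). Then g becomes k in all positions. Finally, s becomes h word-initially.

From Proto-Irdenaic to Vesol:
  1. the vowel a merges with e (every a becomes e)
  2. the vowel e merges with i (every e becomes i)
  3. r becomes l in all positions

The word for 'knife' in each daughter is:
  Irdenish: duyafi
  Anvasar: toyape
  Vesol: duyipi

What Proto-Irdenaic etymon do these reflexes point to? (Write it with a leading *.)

*duyape

Position 1: Irdenish has d, Anvasar has t, Vesol has d. Irdenish preserves d here (none of its changes turn any other segment into d), so the proto-segment is *d.
Position 5: Irdenish has f, Anvasar has p, Vesol has p. Anvasar preserves p here (none of its changes turn any other segment into p), so the proto-segment is *p.
This points to *duyape. Verify forward in each daughter:
Irdenish: start from *duyape.
  rule 1 (vowel merger): duyape → duyapi
  rule 2 (unconditioned shift): duyapi → duyafi
  rule 3: no change — duyafi
  ⇒ Irdenish duyafi
Anvasar: start from *duyape.
  rule 1 (unconditioned shift): duyape → tuyape
  rule 2 (vowel merger): tuyape → toyape
  rule 3: no change — toyape
  rule 4: no change — toyape
  ⇒ Anvasar toyape
Vesol: *duyape > duyepe > duyipi  (by vowel merger, vowel merger)
*duyape is the unique common source.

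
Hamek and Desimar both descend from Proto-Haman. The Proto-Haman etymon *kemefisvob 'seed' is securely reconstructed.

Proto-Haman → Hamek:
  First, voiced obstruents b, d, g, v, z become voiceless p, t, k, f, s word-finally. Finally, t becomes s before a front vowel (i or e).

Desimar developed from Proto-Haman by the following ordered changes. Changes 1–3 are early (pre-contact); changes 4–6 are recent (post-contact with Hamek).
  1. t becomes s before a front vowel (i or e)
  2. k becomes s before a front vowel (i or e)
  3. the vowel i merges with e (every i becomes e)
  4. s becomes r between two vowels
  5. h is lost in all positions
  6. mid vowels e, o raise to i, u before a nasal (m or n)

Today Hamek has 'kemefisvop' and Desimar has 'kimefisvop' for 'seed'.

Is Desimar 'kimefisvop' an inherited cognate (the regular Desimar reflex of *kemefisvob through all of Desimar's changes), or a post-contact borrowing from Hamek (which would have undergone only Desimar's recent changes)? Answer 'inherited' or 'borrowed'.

If inherited, *kemefisvob would pass through all of Desimar's changes:
Desimar: *kemefisvob > semefisvob > semefesvob > simefesvob  (by palatalisation, vowel merger, pre-nasal raising)
If borrowed from Hamek 'kemefisvop' after the early changes, it would undergo only the recent ones:
  rule 4 (rhotacism): no change (kemefisvop)
  rule 5 (h-loss): no change (kemefisvop)
  rule 6 (pre-nasal raising): kemefisvop → kimefisvop
  ⇒ as a loan: kimefisvop
Desimar 'kimefisvop' matches the loan outcome 'kimefisvop', not the inherited 'simefesvob' — it skipped the early Desimar changes, so it was borrowed from Hamek.

borrowed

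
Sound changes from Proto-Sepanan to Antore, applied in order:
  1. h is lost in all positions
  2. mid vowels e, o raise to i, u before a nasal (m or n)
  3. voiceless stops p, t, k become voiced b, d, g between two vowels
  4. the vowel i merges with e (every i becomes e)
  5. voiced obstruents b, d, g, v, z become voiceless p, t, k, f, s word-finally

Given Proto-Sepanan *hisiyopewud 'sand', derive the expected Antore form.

eseyobewut

Antore: *hisiyopewud
  hisiyopewud → isiyopewud   [h-loss]
  isiyopewud (rule 2 does not apply)
  isiyopewud → isiyobewud   [intervocalic voicing]
  isiyobewud → eseyobewud   [vowel merger]
  eseyobewud → eseyobewut   [final devoicing]
  giving Antore eseyobewut.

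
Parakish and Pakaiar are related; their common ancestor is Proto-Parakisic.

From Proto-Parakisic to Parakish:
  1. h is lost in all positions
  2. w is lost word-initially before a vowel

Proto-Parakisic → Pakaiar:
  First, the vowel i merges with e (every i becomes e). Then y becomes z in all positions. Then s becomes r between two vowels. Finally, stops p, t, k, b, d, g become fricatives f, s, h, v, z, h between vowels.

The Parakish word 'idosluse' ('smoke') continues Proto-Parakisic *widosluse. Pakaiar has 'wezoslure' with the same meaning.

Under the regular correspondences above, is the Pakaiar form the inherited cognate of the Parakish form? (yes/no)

Derive the expected Pakaiar reflex of *widosluse:
Pakaiar: start from *widosluse.
  rule 1 (vowel merger): widosluse → wedosluse
  rule 2: no change — wedosluse
  rule 3 (rhotacism): wedosluse → wedoslure
  rule 4 (intervocalic lenition): wedoslure → wezoslure
  ⇒ Pakaiar wezoslure
Pakaiar 'wezoslure' matches the regular reflex exactly, so the pair is cognate.

yes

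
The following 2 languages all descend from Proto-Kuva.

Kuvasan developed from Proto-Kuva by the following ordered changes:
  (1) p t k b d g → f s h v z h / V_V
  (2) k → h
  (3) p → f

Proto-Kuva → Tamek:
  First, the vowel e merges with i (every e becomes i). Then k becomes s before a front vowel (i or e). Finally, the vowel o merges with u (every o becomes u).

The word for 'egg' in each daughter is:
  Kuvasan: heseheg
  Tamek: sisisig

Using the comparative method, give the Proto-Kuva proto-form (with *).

*kesekeg

Position 6: Kuvasan has e, Tamek has i. Kuvasan preserves e here (none of its changes turn any other segment into e), so the proto-segment is *e.
Position 1: Kuvasan has h, Tamek has s. Taking the neighbouring segments as reconstructed: Kuvasan h could go back to *k or *h; Tamek s could go back to *k or *s — the one source consistent with every daughter is *k.
Continuing position by position gives *kesekeg; check it forward:
Kuvasan: *kesekeg
  kesekeg → keseheg   [intervocalic lenition]
  keseheg → heseheg   [unconditioned shift]
  heseheg (rule 3 does not apply)
  giving Kuvasan heseheg.
Tamek: *kesekeg > kisikig > sisisig  (by vowel merger, palatalisation)
Only *kesekeg yields all of Kuvasan heseheg, Tamek sisisig.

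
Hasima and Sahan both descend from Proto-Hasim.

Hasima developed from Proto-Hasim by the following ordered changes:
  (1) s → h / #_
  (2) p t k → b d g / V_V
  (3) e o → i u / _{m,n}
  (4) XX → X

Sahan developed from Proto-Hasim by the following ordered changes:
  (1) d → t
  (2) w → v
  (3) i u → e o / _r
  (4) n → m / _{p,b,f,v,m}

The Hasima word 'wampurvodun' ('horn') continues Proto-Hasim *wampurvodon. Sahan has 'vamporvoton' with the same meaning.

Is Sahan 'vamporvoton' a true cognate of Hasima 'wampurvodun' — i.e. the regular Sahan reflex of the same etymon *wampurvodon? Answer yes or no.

yes

Derive the expected Sahan reflex of *wampurvodon:
Sahan: *wampurvodon > wampurvoton > vampurvoton > vamporvoton  (by unconditioned shift, unconditioned shift, pre-rhotic lowering)
Sahan 'vamporvoton' matches the regular reflex exactly, so the pair is cognate.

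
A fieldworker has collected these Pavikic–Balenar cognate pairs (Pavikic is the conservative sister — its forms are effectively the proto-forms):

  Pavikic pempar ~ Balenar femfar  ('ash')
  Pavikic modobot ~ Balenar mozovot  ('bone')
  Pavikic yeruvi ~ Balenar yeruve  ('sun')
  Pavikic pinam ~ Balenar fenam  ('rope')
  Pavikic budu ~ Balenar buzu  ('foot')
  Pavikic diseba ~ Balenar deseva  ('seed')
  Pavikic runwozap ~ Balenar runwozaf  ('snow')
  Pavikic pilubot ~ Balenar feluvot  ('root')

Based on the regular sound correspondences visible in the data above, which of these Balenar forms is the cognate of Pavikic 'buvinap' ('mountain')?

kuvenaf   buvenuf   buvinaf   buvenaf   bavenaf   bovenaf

pinam ~ fenam — Pavikic i corresponds to Balenar e after a consonant, before a nasal.
runwozap ~ runwozaf — Pavikic p corresponds to Balenar f word-finally.
Applying these to Pavikic 'buvinap':
  buvinap → buvenap   (i→e after a consonant, before a nasal)
  buvenap → buvenaf   (p→f word-finally)
So the Balenar cognate is 'buvenaf'.

buvenaf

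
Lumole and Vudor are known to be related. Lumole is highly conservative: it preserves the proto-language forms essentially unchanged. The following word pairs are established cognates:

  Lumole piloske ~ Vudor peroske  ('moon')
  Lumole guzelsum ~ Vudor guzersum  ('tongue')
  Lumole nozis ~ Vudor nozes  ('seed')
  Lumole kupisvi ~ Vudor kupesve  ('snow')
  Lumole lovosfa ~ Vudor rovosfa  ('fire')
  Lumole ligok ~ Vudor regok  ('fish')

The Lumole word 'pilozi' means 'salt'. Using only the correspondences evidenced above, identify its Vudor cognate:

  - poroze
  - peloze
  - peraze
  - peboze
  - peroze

piloske ~ peroske, nozis ~ nozes — Lumole i corresponds to Vudor e after a consonant, before a consonant other than r, m, n, p, b, f, v.
piloske ~ peroske — Lumole l corresponds to Vudor r between vowels (before a back vowel).
kupisvi ~ kupesve — Lumole i corresponds to Vudor e word-finally.
Applying these to Lumole 'pilozi':
  pilozi → pelozi   (i→e after a consonant, before a consonant other than r, m, n, p, b, f, v)
  pelozi → perozi   (l→r between vowels (before a back vowel))
  perozi → peroze   (i→e word-finally)
So the Vudor cognate is 'peroze'.

peroze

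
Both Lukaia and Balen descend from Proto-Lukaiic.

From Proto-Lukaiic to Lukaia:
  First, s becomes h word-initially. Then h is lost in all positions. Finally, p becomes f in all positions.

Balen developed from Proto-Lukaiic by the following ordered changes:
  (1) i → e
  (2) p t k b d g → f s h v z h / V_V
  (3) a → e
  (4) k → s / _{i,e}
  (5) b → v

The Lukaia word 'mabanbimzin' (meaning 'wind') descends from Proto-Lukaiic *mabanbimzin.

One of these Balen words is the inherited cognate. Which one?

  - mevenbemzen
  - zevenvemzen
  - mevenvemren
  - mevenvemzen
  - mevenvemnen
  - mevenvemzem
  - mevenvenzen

mevenvemzen

Balen: *mabanbimzin
  mabanbimzin → mabanbemzen   [vowel merger]
  mabanbemzen → mavanbemzen   [intervocalic lenition]
  mavanbemzen → mevenbemzen   [vowel merger]
  mevenbemzen (rule 4 does not apply)
  mevenbemzen → mevenvemzen   [unconditioned shift]
  giving Balen mevenvemzen.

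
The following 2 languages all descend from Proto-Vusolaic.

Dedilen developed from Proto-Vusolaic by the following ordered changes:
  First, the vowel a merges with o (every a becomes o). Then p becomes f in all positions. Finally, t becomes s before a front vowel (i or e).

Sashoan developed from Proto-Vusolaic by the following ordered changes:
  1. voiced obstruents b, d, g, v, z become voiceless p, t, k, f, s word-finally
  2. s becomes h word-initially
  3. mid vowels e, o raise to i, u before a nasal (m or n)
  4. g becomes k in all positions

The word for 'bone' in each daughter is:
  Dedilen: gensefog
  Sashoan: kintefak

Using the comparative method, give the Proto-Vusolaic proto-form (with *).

Position 1: Dedilen has g, Sashoan has k. Dedilen preserves g here (none of its changes turn any other segment into g), so the proto-segment is *g.
Position 8: Dedilen has g, Sashoan has k. Dedilen preserves g here (none of its changes turn any other segment into g), so the proto-segment is *g.
Position 4: Dedilen has s, Sashoan has t. Taking the neighbouring segments as reconstructed: Dedilen s could go back to *t or *s; Sashoan t can only go back to *t — the one source consistent with every daughter is *t.
Continuing position by position gives *gentefag; check it forward:
Dedilen: start from *gentefag.
  rule 1 (vowel merger): gentefag → gentefog
  rule 2: no change — gentefog
  rule 3 (palatalisation): gentefog → gensefog
  ⇒ Dedilen gensefog
Sashoan: start from *gentefag.
  rule 1 (final devoicing): gentefag → gentefak
  rule 2: no change — gentefak
  rule 3 (pre-nasal raising): gentefak → gintefak
  rule 4 (unconditioned shift): gintefak → kintefak
  ⇒ Sashoan kintefak
No other proto-form is consistent with every reflex, so the reconstruction is *gentefag.

*gentefag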